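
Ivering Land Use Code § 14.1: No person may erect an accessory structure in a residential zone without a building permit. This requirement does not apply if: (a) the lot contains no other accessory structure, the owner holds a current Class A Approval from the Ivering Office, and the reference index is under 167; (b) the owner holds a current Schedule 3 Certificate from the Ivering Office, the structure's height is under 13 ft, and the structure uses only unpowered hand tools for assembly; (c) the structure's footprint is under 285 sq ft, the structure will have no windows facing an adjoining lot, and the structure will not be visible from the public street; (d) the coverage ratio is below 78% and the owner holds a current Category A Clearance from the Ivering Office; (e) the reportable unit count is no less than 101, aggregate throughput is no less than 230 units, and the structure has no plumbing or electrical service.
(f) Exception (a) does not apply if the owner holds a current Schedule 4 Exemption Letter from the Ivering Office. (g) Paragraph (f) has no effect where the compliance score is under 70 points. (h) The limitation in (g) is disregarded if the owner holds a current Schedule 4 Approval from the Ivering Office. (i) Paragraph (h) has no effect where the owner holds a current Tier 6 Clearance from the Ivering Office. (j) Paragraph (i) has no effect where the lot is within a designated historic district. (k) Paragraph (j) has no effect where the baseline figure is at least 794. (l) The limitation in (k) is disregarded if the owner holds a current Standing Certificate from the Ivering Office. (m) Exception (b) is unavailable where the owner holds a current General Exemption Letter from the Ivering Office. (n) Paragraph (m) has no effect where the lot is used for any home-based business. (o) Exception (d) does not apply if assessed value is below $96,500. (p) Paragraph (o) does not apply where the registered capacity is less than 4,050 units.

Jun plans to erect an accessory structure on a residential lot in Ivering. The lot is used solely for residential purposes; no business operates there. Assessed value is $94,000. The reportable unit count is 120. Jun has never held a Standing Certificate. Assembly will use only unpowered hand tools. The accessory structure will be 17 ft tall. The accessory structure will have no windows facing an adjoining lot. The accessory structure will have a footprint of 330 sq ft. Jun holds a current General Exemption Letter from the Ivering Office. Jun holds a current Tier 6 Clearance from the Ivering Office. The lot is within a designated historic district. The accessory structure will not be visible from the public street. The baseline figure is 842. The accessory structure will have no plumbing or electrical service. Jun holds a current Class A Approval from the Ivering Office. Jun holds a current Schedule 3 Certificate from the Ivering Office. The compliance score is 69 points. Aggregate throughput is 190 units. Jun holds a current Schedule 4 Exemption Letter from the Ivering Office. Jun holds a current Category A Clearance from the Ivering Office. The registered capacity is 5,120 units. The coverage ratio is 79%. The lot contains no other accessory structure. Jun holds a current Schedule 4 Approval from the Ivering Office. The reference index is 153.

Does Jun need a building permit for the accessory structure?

Exception (a): the lot has no other accessory structure; a current Class A Approval is held; the reference index is 153, under the 167 limit — every condition holds. As to paragraphs (f)–(l): (f) applies (a current Schedule 4 Exemption Letter is held), but yields to (g): (g) applies — the compliance score is 69 points, under the 70 points limit. (h) is engaged (a current Schedule 4 Approval is held), but is displaced by (i): (i) operates against (h): a current Tier 6 Clearance is held. (j) would limit (i) — the lot is in a historic district — but (k) sets (j) aside: (k) operates against (j): the baseline figure is 842, meeting the 794 threshold. (l), which would lift (k), is not engaged — the Standing Certificate is not current. (a) remains available.
Exception (b) fails — the structure's height is 17 ft, not under 13 ft.
Exception (c) does not apply: the structure's footprint is 330 sq ft, not under 285 sq ft.
Exception (d) fails — the coverage ratio is 79%, not below 78%.
Exception (e) requires that aggregate throughput is no less than 230 units; but aggregate throughput is 190 units, short of 230 units, so (e) is unavailable.

No — exception (a) applies; Jun does not need a building permit.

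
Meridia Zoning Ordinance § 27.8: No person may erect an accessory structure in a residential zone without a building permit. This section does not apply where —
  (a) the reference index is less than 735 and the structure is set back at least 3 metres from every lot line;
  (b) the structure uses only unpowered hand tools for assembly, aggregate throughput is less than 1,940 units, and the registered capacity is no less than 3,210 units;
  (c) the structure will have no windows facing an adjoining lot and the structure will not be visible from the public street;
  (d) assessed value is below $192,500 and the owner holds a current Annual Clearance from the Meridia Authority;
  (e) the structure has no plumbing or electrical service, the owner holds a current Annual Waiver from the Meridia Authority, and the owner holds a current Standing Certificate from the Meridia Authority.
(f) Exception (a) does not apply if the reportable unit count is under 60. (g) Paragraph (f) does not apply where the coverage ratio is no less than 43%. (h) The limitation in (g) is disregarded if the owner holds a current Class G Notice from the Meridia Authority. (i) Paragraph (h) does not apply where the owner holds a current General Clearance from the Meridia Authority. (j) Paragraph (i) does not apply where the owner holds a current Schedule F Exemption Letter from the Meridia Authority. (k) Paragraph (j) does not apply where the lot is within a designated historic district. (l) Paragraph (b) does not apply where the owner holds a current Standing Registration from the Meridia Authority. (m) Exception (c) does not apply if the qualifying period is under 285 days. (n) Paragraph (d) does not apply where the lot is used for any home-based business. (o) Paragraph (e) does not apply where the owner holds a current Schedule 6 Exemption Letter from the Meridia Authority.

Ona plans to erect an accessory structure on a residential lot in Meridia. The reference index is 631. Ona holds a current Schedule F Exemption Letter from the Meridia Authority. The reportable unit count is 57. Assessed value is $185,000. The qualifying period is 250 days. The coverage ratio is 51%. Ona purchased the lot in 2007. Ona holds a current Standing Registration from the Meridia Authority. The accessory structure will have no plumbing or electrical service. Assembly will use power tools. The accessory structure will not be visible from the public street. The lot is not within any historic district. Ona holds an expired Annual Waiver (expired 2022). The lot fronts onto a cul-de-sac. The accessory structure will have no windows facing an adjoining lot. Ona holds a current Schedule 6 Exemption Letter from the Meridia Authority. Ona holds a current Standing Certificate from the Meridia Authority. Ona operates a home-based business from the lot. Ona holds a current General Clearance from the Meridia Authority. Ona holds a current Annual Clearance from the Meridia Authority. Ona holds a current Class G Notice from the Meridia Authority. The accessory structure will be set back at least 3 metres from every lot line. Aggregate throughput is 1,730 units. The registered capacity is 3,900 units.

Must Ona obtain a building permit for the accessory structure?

Yes — Ona must obtain a building permit.

All of (a)'s requirements are met (the reference index is 631, less than the 735 limit; the setback is at least 3 m on every side). However, paragraphs (f)–(k) must be considered: (f) is engaged — the reportable unit count is 57, under the 60 limit. (g) would limit (f) — the coverage ratio is 51%, meeting the 43% threshold — but (h) sets (g) aside: (h) applies — a current Class G Notice is held. (i) operates (a current General Clearance is held), but is itself disapplied by (j): (j) operates — a current Schedule F Exemption Letter is held. (k), which would lift (j), is inapplicable — the lot is not in a historic district. Exception (a) does not apply.
Exception (b) fails — assembly uses power tools.
Exception (c)'s conditions are all satisfied: no windows face an adjoining lot; the structure will not be visible from the street. However, paragraph (m) must be considered: (m) operates against (c): the qualifying period is 250 days, under the 285 days limit. Exception (c) does not apply.
All of (d)'s requirements are met (assessed value is $185,000, below the $192,500 limit; a current Annual Clearance is held). Turning to paragraph (n): (n) operates against (d): a home-based business operates on the lot. So (d) is unavailable.
Exception (e) requires that the owner holds a current Annual Waiver from the Meridia Authority; but no current Annual Waiver is held, so (e) is unavailable.
No exception applies. The general rule governs.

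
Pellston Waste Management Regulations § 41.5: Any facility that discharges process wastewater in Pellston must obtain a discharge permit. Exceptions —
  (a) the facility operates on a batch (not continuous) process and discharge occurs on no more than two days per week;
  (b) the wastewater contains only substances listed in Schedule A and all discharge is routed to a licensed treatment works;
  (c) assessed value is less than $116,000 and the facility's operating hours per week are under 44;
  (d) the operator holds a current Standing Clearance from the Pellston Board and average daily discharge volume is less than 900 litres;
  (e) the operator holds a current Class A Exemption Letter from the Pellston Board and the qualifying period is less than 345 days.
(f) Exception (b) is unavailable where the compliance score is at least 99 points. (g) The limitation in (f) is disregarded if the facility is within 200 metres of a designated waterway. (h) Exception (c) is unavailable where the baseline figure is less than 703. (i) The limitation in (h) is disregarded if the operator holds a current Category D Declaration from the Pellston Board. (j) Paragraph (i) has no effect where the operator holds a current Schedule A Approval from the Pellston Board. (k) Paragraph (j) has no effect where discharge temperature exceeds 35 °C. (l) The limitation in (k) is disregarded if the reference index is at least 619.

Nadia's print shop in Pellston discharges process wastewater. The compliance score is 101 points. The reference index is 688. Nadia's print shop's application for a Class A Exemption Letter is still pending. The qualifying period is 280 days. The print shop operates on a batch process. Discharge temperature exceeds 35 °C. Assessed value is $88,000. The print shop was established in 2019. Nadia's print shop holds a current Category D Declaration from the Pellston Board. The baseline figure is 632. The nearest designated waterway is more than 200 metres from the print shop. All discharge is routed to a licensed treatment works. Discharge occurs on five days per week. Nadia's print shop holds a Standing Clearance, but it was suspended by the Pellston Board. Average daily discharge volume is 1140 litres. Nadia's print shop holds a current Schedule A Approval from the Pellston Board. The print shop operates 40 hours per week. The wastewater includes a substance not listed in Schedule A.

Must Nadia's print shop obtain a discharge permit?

Exception (a) requires that discharge occurs on no more than two days per week; but discharge occurs on five days per week, so (a) is unavailable.
Exception (b) fails — the wastewater includes a non-Schedule-A substance.
Exception (c) is satisfied on its face — assessed value is $88,000, less than the $116,000 limit; the facility's operating hours per week are 40, under the 44 limit. Turning to paragraphs (h)–(l): (h) is triggered — the baseline figure is 632, less than the 703 limit. (i) is triggered (a current Category D Declaration is held), but is displaced by (j): (j) is engaged — a current Schedule A Approval is held. (k) is triggered (discharge temperature exceeds 35 °C), but is displaced by (l): (l) is triggered — the reference index is 688, meeting the 619 threshold. So (c) is unavailable.
Exception (d) fails — there is no Standing Clearance in force.
Exception (e) requires that the operator holds a current Class A Exemption Letter from the Pellston Board; but there is no Class A Exemption Letter in force, so (e) is unavailable.
Every exception is unavailable, so the rule governs.

Yes — Nadia's print shop must obtain a discharge permit.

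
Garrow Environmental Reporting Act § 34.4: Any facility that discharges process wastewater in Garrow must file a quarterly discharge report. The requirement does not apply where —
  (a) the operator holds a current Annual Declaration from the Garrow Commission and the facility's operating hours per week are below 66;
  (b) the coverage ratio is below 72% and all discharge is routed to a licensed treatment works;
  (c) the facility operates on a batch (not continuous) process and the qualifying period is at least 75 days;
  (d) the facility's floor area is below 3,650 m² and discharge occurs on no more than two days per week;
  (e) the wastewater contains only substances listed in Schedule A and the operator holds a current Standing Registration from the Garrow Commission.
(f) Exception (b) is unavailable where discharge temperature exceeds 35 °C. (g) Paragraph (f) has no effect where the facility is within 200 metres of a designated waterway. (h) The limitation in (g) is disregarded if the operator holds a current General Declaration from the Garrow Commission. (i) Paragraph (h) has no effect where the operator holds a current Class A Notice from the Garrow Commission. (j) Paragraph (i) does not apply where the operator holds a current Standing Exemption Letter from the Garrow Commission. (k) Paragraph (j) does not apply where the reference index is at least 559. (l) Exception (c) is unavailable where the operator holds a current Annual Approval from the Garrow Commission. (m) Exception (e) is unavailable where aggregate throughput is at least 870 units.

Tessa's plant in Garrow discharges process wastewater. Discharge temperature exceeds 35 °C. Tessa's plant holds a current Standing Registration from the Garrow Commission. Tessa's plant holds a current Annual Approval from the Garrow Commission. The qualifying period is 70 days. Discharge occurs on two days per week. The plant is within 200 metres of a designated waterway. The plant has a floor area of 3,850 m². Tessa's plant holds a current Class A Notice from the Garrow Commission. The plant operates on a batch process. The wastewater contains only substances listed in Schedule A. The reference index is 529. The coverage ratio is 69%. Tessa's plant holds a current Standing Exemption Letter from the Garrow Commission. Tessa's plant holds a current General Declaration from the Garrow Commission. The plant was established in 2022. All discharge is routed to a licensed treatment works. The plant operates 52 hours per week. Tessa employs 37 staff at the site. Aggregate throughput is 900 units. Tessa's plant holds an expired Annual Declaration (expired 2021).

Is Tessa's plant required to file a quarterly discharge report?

Yes — Tessa's plant must file a quarterly discharge report.

Exception (a) fails — no current Annual Declaration is held.
All of (b)'s requirements are met (the coverage ratio is 69%, below the 72% limit; discharge is routed to a licensed treatment works). Turning to paragraphs (f)–(k): (f) is triggered — discharge temperature exceeds 35 °C. (g) operates (the plant is within 200 m of a designated waterway), but is displaced by (h): (h) operates against (g): a current General Declaration is held. (i) is triggered (a current Class A Notice is held), but is displaced by (j): (j) operates against (i): a current Standing Exemption Letter is held. (k) does not operate here (the reference index is 529, short of 559), so (j) stands. Exception (b) does not apply.
Exception (c) requires that the qualifying period is at least 75 days; but the qualifying period is 70 days, short of 75 days, so (c) is unavailable.
Exception (d) does not apply: the facility's floor area is 3,850 m², not below 3,650 m².
Exception (e)'s conditions are all satisfied: the wastewater is Schedule-A-only; a current Standing Registration is held. However, paragraph (m) must be considered: (m) operates against (e): aggregate throughput is 900 units, meeting the 870 units threshold. Exception (e) does not apply.
No exception displaces § 34.4.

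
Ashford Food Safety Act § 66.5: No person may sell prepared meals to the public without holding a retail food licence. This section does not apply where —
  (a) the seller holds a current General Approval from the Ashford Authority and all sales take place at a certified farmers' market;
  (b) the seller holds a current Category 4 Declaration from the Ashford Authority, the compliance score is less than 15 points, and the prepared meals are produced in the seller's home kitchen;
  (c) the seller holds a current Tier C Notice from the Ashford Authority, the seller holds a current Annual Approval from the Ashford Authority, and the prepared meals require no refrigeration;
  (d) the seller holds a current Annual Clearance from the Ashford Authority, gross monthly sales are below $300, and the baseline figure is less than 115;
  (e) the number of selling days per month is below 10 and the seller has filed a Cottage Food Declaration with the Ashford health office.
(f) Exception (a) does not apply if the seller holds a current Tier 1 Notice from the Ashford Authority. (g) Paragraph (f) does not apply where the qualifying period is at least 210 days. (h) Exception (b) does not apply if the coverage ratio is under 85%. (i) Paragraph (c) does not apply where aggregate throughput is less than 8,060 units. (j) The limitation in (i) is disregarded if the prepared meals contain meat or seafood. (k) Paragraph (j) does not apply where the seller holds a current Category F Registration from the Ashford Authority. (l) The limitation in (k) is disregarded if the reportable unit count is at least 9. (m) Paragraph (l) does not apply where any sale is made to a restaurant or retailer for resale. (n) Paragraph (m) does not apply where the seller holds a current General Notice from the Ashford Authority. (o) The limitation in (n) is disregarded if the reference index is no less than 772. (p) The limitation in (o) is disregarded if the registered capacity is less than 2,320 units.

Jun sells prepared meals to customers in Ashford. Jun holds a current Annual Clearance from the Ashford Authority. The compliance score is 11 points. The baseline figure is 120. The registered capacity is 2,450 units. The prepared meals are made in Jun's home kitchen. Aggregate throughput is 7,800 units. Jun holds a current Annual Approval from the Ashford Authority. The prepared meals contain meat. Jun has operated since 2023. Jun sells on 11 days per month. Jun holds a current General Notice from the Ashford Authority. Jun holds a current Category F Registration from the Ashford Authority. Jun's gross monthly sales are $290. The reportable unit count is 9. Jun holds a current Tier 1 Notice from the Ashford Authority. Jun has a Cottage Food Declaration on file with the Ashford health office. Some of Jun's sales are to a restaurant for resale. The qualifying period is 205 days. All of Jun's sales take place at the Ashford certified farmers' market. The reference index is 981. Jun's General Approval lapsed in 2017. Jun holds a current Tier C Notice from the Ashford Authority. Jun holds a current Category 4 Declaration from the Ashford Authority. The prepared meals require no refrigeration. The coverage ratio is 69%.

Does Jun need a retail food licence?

Exception (a) fails — there is no General Approval in force.
Exception (b)'s conditions are all satisfied: a current Category 4 Declaration is held; the compliance score is 11 points, less than the 15 points limit; the prepared meals are home-kitchen produced. However, paragraph (h) must be considered: (h) is triggered — the coverage ratio is 69%, under the 85% limit. (b) is therefore removed.
Exception (c): a current Tier C Notice is held; a current Annual Approval is held; the prepared meals are shelf-stable — every condition holds. However, paragraphs (i)–(p) must be considered: (i) is engaged — aggregate throughput is 7,800 units, less than the 8,060 units limit. (j) is engaged (the prepared meals contain meat), but is overridden by (k): (k) is engaged — a current Category F Registration is held. (l) is engaged (the reportable unit count is 9, meeting the 9 threshold), but is set aside by (m): (m) is triggered — some sales are to a restaurant for resale. (n) would limit (m) — a current General Notice is held — but (o) sets (n) aside: (o) operates against (n): the reference index is 981, meeting the 772 threshold. (p), which would lift (o), is not engaged — the registered capacity is 2,450 units, not less than 2,320 units. Exception (c) does not apply.
Exception (d) does not apply: the baseline figure is 120, not less than 115.
Exception (e) fails — the number of selling days per month is 11, not below 10.
No exception is made out. Jun falls within the general rule.

Yes — Jun must hold a retail food licence.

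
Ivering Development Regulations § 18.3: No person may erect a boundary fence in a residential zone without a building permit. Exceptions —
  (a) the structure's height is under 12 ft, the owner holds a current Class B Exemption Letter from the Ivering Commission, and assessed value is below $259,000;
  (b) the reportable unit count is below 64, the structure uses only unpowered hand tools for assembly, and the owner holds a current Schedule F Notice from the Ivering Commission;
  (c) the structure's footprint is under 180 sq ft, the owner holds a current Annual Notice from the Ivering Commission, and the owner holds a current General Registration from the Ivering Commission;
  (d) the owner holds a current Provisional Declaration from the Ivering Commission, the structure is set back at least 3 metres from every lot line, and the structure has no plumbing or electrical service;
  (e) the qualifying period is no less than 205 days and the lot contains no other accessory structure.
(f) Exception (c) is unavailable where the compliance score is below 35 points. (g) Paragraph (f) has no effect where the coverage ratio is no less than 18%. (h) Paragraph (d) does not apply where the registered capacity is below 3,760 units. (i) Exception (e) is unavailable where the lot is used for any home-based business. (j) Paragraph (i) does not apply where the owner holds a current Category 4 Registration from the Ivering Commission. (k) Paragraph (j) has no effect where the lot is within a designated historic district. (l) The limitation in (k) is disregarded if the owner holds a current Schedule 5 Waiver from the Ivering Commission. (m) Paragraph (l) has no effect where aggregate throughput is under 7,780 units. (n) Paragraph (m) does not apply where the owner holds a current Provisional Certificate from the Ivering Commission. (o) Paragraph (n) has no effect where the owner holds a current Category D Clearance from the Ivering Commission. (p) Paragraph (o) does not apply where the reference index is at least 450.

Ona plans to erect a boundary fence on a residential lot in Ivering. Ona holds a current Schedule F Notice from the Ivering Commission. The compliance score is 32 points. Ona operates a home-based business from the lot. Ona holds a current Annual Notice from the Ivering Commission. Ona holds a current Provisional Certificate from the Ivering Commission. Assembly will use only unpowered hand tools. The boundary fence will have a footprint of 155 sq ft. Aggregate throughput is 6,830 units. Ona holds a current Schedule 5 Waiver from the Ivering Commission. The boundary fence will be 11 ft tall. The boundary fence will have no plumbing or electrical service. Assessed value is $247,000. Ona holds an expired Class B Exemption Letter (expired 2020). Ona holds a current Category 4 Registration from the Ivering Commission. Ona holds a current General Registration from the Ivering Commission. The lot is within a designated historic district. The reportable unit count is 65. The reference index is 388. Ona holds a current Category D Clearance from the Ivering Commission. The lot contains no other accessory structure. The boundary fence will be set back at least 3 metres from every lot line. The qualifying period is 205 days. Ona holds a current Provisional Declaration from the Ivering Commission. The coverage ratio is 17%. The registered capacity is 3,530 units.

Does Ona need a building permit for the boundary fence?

Exception (a) does not apply: there is no Class B Exemption Letter in force.
Exception (b) fails — the reportable unit count is 65, not below 64.
Exception (c) is satisfied on its face — the structure's footprint is 155 sq ft, under the 180 sq ft limit; a current Annual Notice is held; a current General Registration is held. However, paragraphs (f)–(g) must be considered: (f) operates against (c): the compliance score is 32 points, below the 35 points limit. (g), which would lift (f), is not triggered — the coverage ratio is 17%, short of 18%. Exception (c) does not apply.
All of (d)'s requirements are met (a current Provisional Declaration is held; the setback is at least 3 m on every side; there is no plumbing or electrical service). Turning to paragraph (h): (h) operates against (d): the registered capacity is 3,530 units, below the 3,760 units limit. So (d) is unavailable.
Exception (e): the qualifying period is 205 days, meeting the 205 days threshold; the lot has no other accessory structure — every condition holds. But applying paragraphs (i)–(p): (i) operates — a home-based business operates on the lot. (j) operates (a current Category 4 Registration is held), but is itself disapplied by (k): (k) operates against (j): the lot is in a historic district. (l) would limit (k) — a current Schedule 5 Waiver is held — but (m) sets (l) aside: (m) operates against (l): aggregate throughput is 6,830 units, under the 7,780 units limit. (n) would limit (m) — a current Provisional Certificate is held — but (o) sets (n) aside: (o) operates against (n): a current Category D Clearance is held. (p), which would lift (o), is not triggered — the reference index is 388, short of 450. So (e) is unavailable.
No exception applies. The general rule governs.

Yes — Ona must obtain a building permit.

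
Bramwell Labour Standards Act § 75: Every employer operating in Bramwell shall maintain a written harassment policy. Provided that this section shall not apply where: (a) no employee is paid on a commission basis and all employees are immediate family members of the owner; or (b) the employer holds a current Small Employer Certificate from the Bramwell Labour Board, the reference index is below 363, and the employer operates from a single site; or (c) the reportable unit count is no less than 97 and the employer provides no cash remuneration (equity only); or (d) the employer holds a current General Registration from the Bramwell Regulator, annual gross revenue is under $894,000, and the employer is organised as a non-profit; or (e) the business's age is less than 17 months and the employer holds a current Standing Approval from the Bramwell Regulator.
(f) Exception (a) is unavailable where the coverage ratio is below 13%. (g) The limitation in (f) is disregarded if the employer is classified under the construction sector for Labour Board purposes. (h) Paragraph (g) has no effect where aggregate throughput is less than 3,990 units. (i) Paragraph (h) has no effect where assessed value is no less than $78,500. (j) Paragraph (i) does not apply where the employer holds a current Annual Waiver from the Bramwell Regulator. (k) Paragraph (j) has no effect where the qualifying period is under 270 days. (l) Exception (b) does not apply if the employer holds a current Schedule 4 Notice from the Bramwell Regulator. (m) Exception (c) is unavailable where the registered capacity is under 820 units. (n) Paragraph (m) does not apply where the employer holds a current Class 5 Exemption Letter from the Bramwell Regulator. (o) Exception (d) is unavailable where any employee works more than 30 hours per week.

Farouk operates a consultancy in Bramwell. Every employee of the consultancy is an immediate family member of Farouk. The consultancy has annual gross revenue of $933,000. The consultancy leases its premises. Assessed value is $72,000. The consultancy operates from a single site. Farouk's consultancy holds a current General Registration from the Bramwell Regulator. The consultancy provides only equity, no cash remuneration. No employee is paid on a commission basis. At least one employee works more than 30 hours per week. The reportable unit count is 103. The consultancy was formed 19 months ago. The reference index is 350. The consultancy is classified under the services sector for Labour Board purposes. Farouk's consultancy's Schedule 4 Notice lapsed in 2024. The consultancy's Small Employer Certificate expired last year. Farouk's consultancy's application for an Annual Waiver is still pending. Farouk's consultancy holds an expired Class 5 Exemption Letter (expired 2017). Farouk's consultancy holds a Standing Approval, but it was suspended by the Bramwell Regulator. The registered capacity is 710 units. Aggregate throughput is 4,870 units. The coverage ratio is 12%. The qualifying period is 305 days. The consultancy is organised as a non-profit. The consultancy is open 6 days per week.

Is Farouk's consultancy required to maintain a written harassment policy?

Yes — Farouk's consultancy must maintain a written harassment policy.

Exception (a): no employee is paid on commission; every employee is an immediate family member — every condition holds. Turning to paragraphs (f)–(k): (f) is triggered — the coverage ratio is 12%, below the 13% limit. (g) is not triggered (the consultancy is classified under the services sector), so (f) stands. (a) is therefore removed.
Exception (b) fails — the Small Employer Certificate has expired.
Exception (c) is satisfied on its face — the reportable unit count is 103, meeting the 97 threshold; remuneration is equity-only. Turning to paragraphs (m)–(n): (m) operates against (c): the registered capacity is 710 units, under the 820 units limit. (n), which would lift (m), does not operate here — there is no Class 5 Exemption Letter in force. (c) is therefore removed.
Exception (d) does not apply: annual gross revenue is $933,000, not under $894,000.
Exception (e) fails — the business's age is 19 months, not less than 17 months.
None of the exceptions is available; § 75 applies in full.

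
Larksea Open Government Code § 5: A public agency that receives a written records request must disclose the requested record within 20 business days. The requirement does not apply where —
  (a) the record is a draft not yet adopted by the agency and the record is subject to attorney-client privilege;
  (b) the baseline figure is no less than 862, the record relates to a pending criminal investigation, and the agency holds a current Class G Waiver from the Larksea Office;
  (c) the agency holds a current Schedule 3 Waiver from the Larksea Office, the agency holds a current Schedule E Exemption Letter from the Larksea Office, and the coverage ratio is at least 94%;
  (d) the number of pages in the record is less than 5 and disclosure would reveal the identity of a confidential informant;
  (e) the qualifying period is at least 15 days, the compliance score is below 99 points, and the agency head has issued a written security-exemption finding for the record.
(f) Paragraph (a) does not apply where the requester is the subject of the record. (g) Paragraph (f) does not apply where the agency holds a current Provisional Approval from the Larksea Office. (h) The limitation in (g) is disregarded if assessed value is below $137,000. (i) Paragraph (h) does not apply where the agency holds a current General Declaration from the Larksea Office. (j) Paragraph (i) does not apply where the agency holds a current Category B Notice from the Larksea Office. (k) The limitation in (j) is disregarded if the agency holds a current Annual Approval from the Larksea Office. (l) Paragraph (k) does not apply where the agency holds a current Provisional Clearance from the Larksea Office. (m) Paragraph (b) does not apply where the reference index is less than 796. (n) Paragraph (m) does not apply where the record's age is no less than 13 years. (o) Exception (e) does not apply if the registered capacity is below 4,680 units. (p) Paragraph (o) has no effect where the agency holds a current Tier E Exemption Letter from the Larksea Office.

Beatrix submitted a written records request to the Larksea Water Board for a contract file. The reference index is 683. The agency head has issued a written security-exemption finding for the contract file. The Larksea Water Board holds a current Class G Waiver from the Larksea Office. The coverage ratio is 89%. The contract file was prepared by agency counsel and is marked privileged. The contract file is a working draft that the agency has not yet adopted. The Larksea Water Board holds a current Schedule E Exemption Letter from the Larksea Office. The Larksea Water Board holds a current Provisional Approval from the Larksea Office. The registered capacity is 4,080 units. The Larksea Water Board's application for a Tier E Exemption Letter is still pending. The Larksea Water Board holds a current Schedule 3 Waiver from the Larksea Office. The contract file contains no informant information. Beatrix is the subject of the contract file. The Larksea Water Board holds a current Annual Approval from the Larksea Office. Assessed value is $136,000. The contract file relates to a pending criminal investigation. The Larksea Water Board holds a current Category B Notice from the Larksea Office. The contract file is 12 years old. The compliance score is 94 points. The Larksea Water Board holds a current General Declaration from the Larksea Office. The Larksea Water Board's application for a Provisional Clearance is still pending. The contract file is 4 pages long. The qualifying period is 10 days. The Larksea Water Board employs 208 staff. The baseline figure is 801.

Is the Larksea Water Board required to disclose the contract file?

Exception (a): the contract file is an unadopted draft; the contract file is privileged — every condition holds. As to paragraphs (f)–(l): (f) would limit (a) — Beatrix is the subject of the contract file — but (g) sets (f) aside: (g) operates — a current Provisional Approval is held. (h) would limit (g) — assessed value is $136,000, below the $137,000 limit — but (i) sets (h) aside: (i) operates against (h): a current General Declaration is held. (j) is triggered (a current Category B Notice is held), but is overridden by (k): (k) is engaged — a current Annual Approval is held. (l), which would lift (k), is not engaged — no current Provisional Clearance is held. Exception (a) stands.
Exception (b) does not apply: the baseline figure is 801, short of 862.
Exception (c) does not apply: the coverage ratio is 89%, short of 94%.
Exception (d) requires that disclosure would reveal the identity of a confidential informant; but the contract file contains no informant information, so (d) is unavailable.
Exception (e) does not apply: the qualifying period is 10 days, short of 15 days.

No — exception (a) applies; the Larksea Water Board is not required to disclose the contract file.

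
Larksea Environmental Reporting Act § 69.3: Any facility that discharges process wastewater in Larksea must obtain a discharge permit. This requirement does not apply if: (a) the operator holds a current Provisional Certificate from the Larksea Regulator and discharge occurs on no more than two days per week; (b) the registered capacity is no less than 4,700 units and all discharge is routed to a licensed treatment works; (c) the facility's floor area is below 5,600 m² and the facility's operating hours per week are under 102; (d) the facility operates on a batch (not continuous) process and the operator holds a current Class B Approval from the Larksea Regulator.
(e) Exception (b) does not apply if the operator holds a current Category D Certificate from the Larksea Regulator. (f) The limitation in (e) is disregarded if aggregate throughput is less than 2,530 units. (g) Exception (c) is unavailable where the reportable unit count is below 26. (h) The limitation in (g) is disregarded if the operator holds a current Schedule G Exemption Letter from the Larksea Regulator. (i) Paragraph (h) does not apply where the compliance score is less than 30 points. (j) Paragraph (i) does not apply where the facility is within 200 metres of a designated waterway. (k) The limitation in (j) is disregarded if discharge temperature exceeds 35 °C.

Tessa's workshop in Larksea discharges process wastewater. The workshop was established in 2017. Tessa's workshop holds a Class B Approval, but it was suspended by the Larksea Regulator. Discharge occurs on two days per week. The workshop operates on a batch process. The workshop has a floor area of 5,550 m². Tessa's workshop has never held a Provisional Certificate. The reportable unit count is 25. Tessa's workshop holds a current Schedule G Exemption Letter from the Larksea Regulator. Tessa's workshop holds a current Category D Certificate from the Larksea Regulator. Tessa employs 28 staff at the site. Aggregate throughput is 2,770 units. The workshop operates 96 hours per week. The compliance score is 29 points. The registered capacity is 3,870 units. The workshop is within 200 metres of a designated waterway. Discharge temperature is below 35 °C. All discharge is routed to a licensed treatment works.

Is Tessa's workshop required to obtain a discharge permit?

Exception (a) fails — the Provisional Certificate is not current.
Exception (b) fails — the registered capacity is 3,870 units, short of 4,700 units.
Exception (c) is satisfied on its face — the facility's floor area is 5,550 m², below the 5,600 m² limit; the facility's operating hours per week are 96, under the 102 limit. Under paragraphs (g)–(k): (g) would limit (c) — the reportable unit count is 25, below the 26 limit — but (h) sets (g) aside: (h) operates against (g): a current Schedule G Exemption Letter is held. (i) operates (the compliance score is 29 points, less than the 30 points limit), but yields to (j): (j) operates against (i): the workshop is within 200 m of a designated waterway. (k) does not operate here (discharge temperature is below 35 °C), so (j) stands. So (c) applies.
Exception (d) requires that the operator holds a current Class B Approval from the Larksea Regulator; but there is no Class B Approval in force, so (d) is unavailable.

No — exception (c) applies; Tessa's workshop is not required to obtain a discharge permit.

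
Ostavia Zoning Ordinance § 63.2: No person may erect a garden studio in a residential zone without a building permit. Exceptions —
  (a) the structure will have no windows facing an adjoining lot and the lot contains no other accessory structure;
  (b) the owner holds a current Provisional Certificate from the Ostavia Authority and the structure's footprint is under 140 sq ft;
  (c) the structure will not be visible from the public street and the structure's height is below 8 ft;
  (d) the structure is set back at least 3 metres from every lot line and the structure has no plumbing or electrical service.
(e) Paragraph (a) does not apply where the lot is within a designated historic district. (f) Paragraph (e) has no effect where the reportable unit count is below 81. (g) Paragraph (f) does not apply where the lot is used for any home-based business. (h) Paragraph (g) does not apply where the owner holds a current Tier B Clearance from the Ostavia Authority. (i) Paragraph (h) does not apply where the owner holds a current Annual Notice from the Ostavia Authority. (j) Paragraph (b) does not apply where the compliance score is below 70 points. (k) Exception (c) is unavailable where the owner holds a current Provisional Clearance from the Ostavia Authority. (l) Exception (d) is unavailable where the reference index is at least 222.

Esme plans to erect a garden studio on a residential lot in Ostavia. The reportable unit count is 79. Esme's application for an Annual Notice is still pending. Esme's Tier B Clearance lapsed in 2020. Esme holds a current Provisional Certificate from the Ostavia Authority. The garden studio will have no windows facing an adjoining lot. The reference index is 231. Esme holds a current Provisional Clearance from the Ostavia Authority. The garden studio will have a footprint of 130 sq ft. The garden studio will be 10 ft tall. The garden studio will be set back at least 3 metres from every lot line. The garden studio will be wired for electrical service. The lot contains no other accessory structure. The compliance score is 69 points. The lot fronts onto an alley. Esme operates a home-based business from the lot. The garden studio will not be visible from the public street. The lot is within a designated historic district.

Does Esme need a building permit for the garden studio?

Exception (a): no windows face an adjoining lot; the lot has no other accessory structure — every condition holds. But applying paragraphs (e)–(i): (e) operates against (a): the lot is in a historic district. (f) would limit (e) — the reportable unit count is 79, below the 81 limit — but (g) sets (f) aside: (g) operates against (f): a home-based business operates on the lot. (h) is not triggered (there is no Tier B Clearance in force), so (g) stands. So (a) is unavailable.
Exception (b): a current Provisional Certificate is held; the structure's footprint is 130 sq ft, under the 140 sq ft limit — every condition holds. However, paragraph (j) must be considered: (j) operates — the compliance score is 69 points, below the 70 points limit. Exception (b) does not apply.
Exception (c) requires that the structure's height is below 8 ft; but the structure's height is 10 ft, not below 8 ft, so (c) is unavailable.
Exception (d) does not apply: electrical service is planned.
No exception is made out. Esme falls within the general rule.

Yes — Esme must obtain a building permit.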